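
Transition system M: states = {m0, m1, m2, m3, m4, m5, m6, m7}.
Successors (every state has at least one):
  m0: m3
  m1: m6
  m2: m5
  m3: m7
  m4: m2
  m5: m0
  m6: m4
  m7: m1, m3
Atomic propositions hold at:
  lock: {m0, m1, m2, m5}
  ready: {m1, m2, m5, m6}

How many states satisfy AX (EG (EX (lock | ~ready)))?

Sat(~ready) = {m0, m3, m4, m7}
Sat(lock | ~ready) = {m0, m1, m2, m3, m4, m5, m7}
Sat(EX (lock | ~ready)) = {s : some successor in {m0, m1, m2, m3, m4, m5, m7}} = {m0, m2, m3, m4, m5, m6, m7}
EG (EX (lock | ~ready)): greatest fixpoint, start Z0 = {m0, m2, m3, m4, m5, m6, m7}, keep only states in Sat with some successor in Z. Already a fixed point.
Sat(EG (EX (lock | ~ready))) = {m0, m2, m3, m4, m5, m6, m7}
Sat(AX (EG (EX (lock | ~ready)))) = {s : every successor in {m0, m2, m3, m4, m5, m6, m7}} = {m0, m1, m2, m3, m4, m5, m6}
|Sat(AX (EG (EX (lock | ~ready))))| = |{m0, m1, m2, m3, m4, m5, m6}| = 7.

7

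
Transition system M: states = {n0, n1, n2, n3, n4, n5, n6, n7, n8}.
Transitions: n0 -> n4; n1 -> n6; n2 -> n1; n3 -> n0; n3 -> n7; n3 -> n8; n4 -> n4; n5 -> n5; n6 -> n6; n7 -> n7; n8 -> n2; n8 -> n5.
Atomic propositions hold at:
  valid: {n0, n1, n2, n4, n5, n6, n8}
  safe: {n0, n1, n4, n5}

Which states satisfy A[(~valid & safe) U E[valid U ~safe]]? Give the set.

{n1, n2, n3, n6, n7, n8}

Sat(~valid) = {n3, n7}
Sat(~valid & safe) = ∅
Sat(~safe) = {n2, n3, n6, n7, n8}
E[valid U ~safe]: least fixpoint, start Z0 = Sat(~safe) = {n2, n3, n6, n7, n8}, add states in Sat(valid) with some successor in Z. Z1 = {n1, n2, n3, n6, n7, n8}; fixed.
Sat(E[valid U ~safe]) = {n1, n2, n3, n6, n7, n8}
A[(~valid & safe) U E[valid U ~safe]]: least fixpoint, start Z0 = Sat(E[valid U ~safe]) = {n1, n2, n3, n6, n7, n8}, add states in Sat(~valid & safe) with every successor in Z. Already a fixed point.
Sat(A[(~valid & safe) U E[valid U ~safe]]) = {n1, n2, n3, n6, n7, n8}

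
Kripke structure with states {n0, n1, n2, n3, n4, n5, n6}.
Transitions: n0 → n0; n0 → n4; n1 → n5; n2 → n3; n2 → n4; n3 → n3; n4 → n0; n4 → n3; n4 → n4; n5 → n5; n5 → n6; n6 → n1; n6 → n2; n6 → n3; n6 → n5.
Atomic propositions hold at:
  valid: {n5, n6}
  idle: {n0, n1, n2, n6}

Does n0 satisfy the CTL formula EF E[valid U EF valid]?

EF valid: least fixpoint, start Z0 = {n5, n6}, add states with some successor in Z. Z1 = {n1, n5, n6}; fixed.
Sat(EF valid) = {n1, n5, n6}
E[valid U EF valid]: least fixpoint, start Z0 = Sat(EF valid) = {n1, n5, n6}, add states in Sat(valid) with some successor in Z. Already a fixed point.
Sat(E[valid U EF valid]) = {n1, n5, n6}
EF E[valid U EF valid]: least fixpoint, start Z0 = {n1, n5, n6}, add states with some successor in Z. Already a fixed point.
Sat(EF E[valid U EF valid]) = {n1, n5, n6}
n0 ∉ Sat(EF E[valid U EF valid]) = {n1, n5, n6}, so the formula does not hold at n0.

No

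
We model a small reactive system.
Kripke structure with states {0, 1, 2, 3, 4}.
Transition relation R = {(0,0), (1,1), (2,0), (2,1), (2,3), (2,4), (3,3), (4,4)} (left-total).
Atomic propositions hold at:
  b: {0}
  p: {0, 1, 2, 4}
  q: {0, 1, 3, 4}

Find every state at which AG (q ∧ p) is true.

{0, 1, 4}

Sat(q ∧ p) = {0, 1, 4}
AG (q ∧ p): greatest fixpoint, start Z0 = {0, 1, 4}, keep only states in Sat with every successor in Z. Already a fixed point.
Sat(AG (q ∧ p)) = {0, 1, 4}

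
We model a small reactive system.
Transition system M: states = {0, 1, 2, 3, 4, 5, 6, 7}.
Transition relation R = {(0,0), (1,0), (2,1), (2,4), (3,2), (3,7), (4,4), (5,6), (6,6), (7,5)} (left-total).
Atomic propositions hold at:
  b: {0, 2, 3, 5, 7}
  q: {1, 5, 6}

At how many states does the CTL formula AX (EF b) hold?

EF b: least fixpoint, start Z0 = {0, 2, 3, 5, 7}, add states with some successor in Z. Z1 = {0, 1, 2, 3, 5, 7}; fixed.
Sat(EF b) = {0, 1, 2, 3, 5, 7}
Sat(AX (EF b)) = {s : every successor in {0, 1, 2, 3, 5, 7}} = {0, 1, 3, 7}
|Sat(AX (EF b))| = |{0, 1, 3, 7}| = 4.

4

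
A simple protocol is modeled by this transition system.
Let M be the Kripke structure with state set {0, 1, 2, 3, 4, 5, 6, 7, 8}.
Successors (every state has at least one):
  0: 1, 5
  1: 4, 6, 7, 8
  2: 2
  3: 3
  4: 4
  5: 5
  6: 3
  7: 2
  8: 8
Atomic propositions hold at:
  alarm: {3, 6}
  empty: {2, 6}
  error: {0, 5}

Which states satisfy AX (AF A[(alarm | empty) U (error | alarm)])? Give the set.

Sat(alarm | empty) = {2, 3, 6}
Sat(error | alarm) = {0, 3, 5, 6}
A[(alarm | empty) U (error | alarm)]: least fixpoint, start Z0 = Sat((error | alarm)) = {0, 3, 5, 6}, add states in Sat(alarm | empty) with every successor in Z. Already a fixed point.
Sat(A[(alarm | empty) U (error | alarm)]) = {0, 3, 5, 6}
AF A[(alarm | empty) U (error | alarm)]: least fixpoint, start Z0 = {0, 3, 5, 6}, add states with every successor in Z. Already a fixed point.
Sat(AF A[(alarm | empty) U (error | alarm)]) = {0, 3, 5, 6}
Sat(AX (AF A[(alarm | empty) U (error | alarm)])) = {s : every successor in {0, 3, 5, 6}} = {3, 5, 6}

{3, 5, 6}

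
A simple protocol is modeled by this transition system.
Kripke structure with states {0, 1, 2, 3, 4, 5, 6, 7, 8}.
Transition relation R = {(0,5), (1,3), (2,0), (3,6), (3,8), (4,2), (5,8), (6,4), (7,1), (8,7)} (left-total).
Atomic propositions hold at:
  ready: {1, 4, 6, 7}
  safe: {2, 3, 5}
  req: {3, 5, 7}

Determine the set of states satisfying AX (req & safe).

Sat(req & safe) = {3, 5}
Sat(AX (req & safe)) = {s : every successor in {3, 5}} = {0, 1}

{0, 1}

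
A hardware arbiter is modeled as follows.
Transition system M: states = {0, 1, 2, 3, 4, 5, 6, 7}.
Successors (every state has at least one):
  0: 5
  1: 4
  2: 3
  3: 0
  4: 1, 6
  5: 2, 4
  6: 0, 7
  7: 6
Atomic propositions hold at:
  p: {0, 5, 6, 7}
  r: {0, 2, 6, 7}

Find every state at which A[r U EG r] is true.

{6, 7}

EG r: greatest fixpoint, start Z0 = {0, 2, 6, 7}, keep only states in Sat with some successor in Z. Z1 = {6, 7}; fixed.
Sat(EG r) = {6, 7}
A[r U EG r]: least fixpoint, start Z0 = Sat(EG r) = {6, 7}, add states in Sat(r) with every successor in Z. Already a fixed point.
Sat(A[r U EG r]) = {6, 7}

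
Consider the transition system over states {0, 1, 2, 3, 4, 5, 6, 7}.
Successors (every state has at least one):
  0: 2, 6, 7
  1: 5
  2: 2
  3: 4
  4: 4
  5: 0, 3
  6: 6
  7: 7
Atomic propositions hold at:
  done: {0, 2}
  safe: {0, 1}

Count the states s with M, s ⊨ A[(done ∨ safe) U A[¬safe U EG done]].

Sat(done ∨ safe) = {0, 1, 2}
Sat(¬safe) = {2, 3, 4, 5, 6, 7}
EG done: greatest fixpoint, start Z0 = {0, 2}, keep only states in Sat with some successor in Z. Already a fixed point.
Sat(EG done) = {0, 2}
A[¬safe U EG done]: least fixpoint, start Z0 = Sat(EG done) = {0, 2}, add states in Sat(¬safe) with every successor in Z. Already a fixed point.
Sat(A[¬safe U EG done]) = {0, 2}
A[(done ∨ safe) U A[¬safe U EG done]]: least fixpoint, start Z0 = Sat(A[¬safe U EG done]) = {0, 2}, add states in Sat(done ∨ safe) with every successor in Z. Already a fixed point.
Sat(A[(done ∨ safe) U A[¬safe U EG done]]) = {0, 2}
|Sat(A[(done ∨ safe) U A[¬safe U EG done]])| = |{0, 2}| = 2.

2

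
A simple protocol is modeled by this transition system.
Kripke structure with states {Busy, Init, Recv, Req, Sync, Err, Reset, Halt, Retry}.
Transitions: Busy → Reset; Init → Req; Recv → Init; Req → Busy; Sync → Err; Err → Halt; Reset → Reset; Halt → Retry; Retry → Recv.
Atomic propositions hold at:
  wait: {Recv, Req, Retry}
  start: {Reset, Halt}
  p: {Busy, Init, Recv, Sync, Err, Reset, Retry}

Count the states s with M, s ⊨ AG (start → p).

Sat(start → p) = {Busy, Init, Recv, Req, Sync, Err, Reset, Retry}
AG (start → p): greatest fixpoint, start Z0 = {Busy, Init, Recv, Req, Sync, Err, Reset, Retry}, keep only states in Sat with every successor in Z. Z1 = {Busy, Init, Recv, Req, Sync, Reset, Retry}; Z2 = {Busy, Init, Recv, Req, Reset, Retry}; fixed.
Sat(AG (start → p)) = {Busy, Init, Recv, Req, Reset, Retry}
|Sat(AG (start → p))| = |{Busy, Init, Recv, Req, Reset, Retry}| = 6.

6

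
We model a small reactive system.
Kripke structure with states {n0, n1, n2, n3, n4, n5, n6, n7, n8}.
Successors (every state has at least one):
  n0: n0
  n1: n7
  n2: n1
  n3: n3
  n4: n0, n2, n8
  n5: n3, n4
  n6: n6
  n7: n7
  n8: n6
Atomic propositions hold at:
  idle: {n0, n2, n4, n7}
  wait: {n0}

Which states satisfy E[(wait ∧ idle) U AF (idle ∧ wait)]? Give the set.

{n0}

Sat(wait ∧ idle) = {n0}
Sat(idle ∧ wait) = {n0}
AF (idle ∧ wait): least fixpoint, start Z0 = {n0}, add states with every successor in Z. Already a fixed point.
Sat(AF (idle ∧ wait)) = {n0}
E[(wait ∧ idle) U AF (idle ∧ wait)]: least fixpoint, start Z0 = Sat(AF (idle ∧ wait)) = {n0}, add states in Sat(wait ∧ idle) with some successor in Z. Already a fixed point.
Sat(E[(wait ∧ idle) U AF (idle ∧ wait)]) = {n0}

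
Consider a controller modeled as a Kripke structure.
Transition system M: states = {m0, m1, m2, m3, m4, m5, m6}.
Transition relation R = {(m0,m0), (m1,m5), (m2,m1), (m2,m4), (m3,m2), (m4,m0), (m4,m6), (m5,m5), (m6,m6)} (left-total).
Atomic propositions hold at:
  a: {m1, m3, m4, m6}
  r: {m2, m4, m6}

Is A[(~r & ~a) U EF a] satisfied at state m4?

Sat(~r) = {m0, m1, m3, m5}
Sat(~a) = {m0, m2, m5}
Sat(~r & ~a) = {m0, m5}
EF a: least fixpoint, start Z0 = {m1, m3, m4, m6}, add states with some successor in Z. Z1 = {m1, m2, m3, m4, m6}; fixed.
Sat(EF a) = {m1, m2, m3, m4, m6}
A[(~r & ~a) U EF a]: least fixpoint, start Z0 = Sat(EF a) = {m1, m2, m3, m4, m6}, add states in Sat(~r & ~a) with every successor in Z. Already a fixed point.
Sat(A[(~r & ~a) U EF a]) = {m1, m2, m3, m4, m6}
m4 ∈ Sat(A[(~r & ~a) U EF a]) = {m1, m2, m3, m4, m6}, so the formula holds at m4.

Yes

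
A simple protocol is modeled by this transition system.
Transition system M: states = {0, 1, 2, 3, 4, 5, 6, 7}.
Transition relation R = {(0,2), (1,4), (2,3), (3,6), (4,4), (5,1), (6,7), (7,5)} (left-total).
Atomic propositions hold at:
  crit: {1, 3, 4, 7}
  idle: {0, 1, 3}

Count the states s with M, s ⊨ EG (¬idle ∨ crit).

7

Sat(¬idle) = {2, 4, 5, 6, 7}
Sat(¬idle ∨ crit) = {1, 2, 3, 4, 5, 6, 7}
EG (¬idle ∨ crit): greatest fixpoint, start Z0 = {1, 2, 3, 4, 5, 6, 7}, keep only states in Sat with some successor in Z. Already a fixed point.
Sat(EG (¬idle ∨ crit)) = {1, 2, 3, 4, 5, 6, 7}
|Sat(EG (¬idle ∨ crit))| = |{1, 2, 3, 4, 5, 6, 7}| = 7.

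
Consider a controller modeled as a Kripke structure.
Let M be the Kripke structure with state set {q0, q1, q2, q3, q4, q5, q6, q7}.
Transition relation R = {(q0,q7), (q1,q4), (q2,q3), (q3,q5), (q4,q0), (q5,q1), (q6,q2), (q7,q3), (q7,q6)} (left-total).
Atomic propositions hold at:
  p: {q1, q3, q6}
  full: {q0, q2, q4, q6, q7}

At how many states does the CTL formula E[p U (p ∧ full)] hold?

Sat(p ∧ full) = {q6}
E[p U (p ∧ full)]: least fixpoint, start Z0 = Sat((p ∧ full)) = {q6}, add states in Sat(p) with some successor in Z. Already a fixed point.
Sat(E[p U (p ∧ full)]) = {q6}
|Sat(E[p U (p ∧ full)])| = |{q6}| = 1.

1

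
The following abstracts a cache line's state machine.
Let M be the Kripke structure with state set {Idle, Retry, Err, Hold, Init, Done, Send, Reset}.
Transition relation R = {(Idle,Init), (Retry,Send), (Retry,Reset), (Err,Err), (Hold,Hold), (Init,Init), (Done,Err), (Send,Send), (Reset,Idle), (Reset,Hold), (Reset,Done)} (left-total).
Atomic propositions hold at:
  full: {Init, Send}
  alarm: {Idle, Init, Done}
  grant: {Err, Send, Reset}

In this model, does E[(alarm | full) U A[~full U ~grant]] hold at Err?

No

Sat(alarm | full) = {Idle, Init, Done, Send}
Sat(~full) = {Idle, Retry, Err, Hold, Done, Reset}
Sat(~grant) = {Idle, Retry, Hold, Init, Done}
A[~full U ~grant]: least fixpoint, start Z0 = Sat(~grant) = {Idle, Retry, Hold, Init, Done}, add states in Sat(~full) with every successor in Z. Z1 = {Idle, Retry, Hold, Init, Done, Reset}; fixed.
Sat(A[~full U ~grant]) = {Idle, Retry, Hold, Init, Done, Reset}
E[(alarm | full) U A[~full U ~grant]]: least fixpoint, start Z0 = Sat(A[~full U ~grant]) = {Idle, Retry, Hold, Init, Done, Reset}, add states in Sat(alarm | full) with some successor in Z. Already a fixed point.
Sat(E[(alarm | full) U A[~full U ~grant]]) = {Idle, Retry, Hold, Init, Done, Reset}
Err ∉ Sat(E[(alarm | full) U A[~full U ~grant]]) = {Idle, Retry, Hold, Init, Done, Reset}, so the formula does not hold at Err.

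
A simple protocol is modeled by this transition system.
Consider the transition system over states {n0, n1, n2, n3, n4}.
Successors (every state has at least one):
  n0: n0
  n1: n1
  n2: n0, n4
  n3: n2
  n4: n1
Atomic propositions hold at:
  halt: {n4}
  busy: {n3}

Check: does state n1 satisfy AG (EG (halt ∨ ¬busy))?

Sat(¬busy) = {n0, n1, n2, n4}
Sat(halt ∨ ¬busy) = {n0, n1, n2, n4}
EG (halt ∨ ¬busy): greatest fixpoint, start Z0 = {n0, n1, n2, n4}, keep only states in Sat with some successor in Z. Already a fixed point.
Sat(EG (halt ∨ ¬busy)) = {n0, n1, n2, n4}
AG (EG (halt ∨ ¬busy)): greatest fixpoint, start Z0 = {n0, n1, n2, n4}, keep only states in Sat with every successor in Z. Already a fixed point.
Sat(AG (EG (halt ∨ ¬busy))) = {n0, n1, n2, n4}
n1 ∈ Sat(AG (EG (halt ∨ ¬busy))) = {n0, n1, n2, n4}, so the formula holds at n1.

Yes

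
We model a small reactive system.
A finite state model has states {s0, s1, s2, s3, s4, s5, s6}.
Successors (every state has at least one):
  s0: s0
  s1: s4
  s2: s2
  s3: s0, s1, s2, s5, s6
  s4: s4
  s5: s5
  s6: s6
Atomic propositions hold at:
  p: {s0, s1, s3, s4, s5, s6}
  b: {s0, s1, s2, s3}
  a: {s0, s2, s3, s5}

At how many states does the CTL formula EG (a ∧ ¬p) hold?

1

Sat(¬p) = {s2}
Sat(a ∧ ¬p) = {s2}
EG (a ∧ ¬p): greatest fixpoint, start Z0 = {s2}, keep only states in Sat with some successor in Z. Already a fixed point.
Sat(EG (a ∧ ¬p)) = {s2}
|Sat(EG (a ∧ ¬p))| = |{s2}| = 1.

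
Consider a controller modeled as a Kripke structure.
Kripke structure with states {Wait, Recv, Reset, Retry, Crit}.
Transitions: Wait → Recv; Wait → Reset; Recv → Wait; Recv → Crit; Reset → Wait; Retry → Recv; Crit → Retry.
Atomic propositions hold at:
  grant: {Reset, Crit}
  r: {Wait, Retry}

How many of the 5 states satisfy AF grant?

2

AF grant: least fixpoint, start Z0 = {Reset, Crit}, add states with every successor in Z. Already a fixed point.
Sat(AF grant) = {Reset, Crit}
|Sat(AF grant)| = |{Reset, Crit}| = 2.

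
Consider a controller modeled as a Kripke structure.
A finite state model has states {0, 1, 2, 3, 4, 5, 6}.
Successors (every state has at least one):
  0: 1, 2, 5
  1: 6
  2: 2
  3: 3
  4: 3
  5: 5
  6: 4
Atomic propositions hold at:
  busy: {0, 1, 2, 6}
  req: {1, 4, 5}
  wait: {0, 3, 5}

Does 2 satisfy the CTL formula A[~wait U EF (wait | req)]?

Sat(~wait) = {1, 2, 4, 6}
Sat(wait | req) = {0, 1, 3, 4, 5}
EF (wait | req): least fixpoint, start Z0 = {0, 1, 3, 4, 5}, add states with some successor in Z. Z1 = {0, 1, 3, 4, 5, 6}; fixed.
Sat(EF (wait | req)) = {0, 1, 3, 4, 5, 6}
A[~wait U EF (wait | req)]: least fixpoint, start Z0 = Sat(EF (wait | req)) = {0, 1, 3, 4, 5, 6}, add states in Sat(~wait) with every successor in Z. Already a fixed point.
Sat(A[~wait U EF (wait | req)]) = {0, 1, 3, 4, 5, 6}
2 ∉ Sat(A[~wait U EF (wait | req)]) = {0, 1, 3, 4, 5, 6}, so the formula does not hold at 2.

No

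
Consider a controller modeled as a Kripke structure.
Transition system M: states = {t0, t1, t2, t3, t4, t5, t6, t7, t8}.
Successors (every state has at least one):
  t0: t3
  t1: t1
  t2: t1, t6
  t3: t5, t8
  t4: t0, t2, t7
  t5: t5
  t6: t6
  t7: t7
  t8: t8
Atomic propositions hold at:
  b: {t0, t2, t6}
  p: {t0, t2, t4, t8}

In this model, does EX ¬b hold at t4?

Yes

Sat(¬b) = {t1, t3, t4, t5, t7, t8}
Sat(EX ¬b) = {s : some successor in {t1, t3, t4, t5, t7, t8}} = {t0, t1, t2, t3, t4, t5, t7, t8}
t4 ∈ Sat(EX ¬b) = {t0, t1, t2, t3, t4, t5, t7, t8}, so the formula holds at t4.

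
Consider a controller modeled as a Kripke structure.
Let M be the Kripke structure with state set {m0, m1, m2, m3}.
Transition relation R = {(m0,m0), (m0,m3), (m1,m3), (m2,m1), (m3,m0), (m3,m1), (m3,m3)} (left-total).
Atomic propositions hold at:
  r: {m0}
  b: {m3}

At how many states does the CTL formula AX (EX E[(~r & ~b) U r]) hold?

Sat(~r) = {m1, m2, m3}
Sat(~b) = {m0, m1, m2}
Sat(~r & ~b) = {m1, m2}
E[(~r & ~b) U r]: least fixpoint, start Z0 = Sat(r) = {m0}, add states in Sat(~r & ~b) with some successor in Z. Already a fixed point.
Sat(E[(~r & ~b) U r]) = {m0}
Sat(EX E[(~r & ~b) U r]) = {s : some successor in {m0}} = {m0, m3}
Sat(AX (EX E[(~r & ~b) U r])) = {s : every successor in {m0, m3}} = {m0, m1}
|Sat(AX (EX E[(~r & ~b) U r]))| = |{m0, m1}| = 2.

2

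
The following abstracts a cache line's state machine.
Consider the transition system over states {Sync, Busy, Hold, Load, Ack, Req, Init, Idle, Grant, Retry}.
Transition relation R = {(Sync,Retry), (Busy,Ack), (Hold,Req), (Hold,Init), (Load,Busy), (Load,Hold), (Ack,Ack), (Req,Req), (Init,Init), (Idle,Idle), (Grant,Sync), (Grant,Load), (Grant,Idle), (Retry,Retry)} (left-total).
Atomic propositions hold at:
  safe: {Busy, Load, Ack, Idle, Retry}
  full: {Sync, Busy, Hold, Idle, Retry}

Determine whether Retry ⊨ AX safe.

Sat(AX safe) = {s : every successor in {Busy, Load, Ack, Idle, Retry}} = {Sync, Busy, Ack, Idle, Retry}
Retry ∈ Sat(AX safe) = {Sync, Busy, Ack, Idle, Retry}, so the formula holds at Retry.

Yes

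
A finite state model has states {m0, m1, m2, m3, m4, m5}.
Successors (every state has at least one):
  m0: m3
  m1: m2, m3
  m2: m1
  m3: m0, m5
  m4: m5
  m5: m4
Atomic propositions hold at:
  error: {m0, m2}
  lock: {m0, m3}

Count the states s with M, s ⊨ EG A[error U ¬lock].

4

Sat(¬lock) = {m1, m2, m4, m5}
A[error U ¬lock]: least fixpoint, start Z0 = Sat(¬lock) = {m1, m2, m4, m5}, add states in Sat(error) with every successor in Z. Already a fixed point.
Sat(A[error U ¬lock]) = {m1, m2, m4, m5}
EG A[error U ¬lock]: greatest fixpoint, start Z0 = {m1, m2, m4, m5}, keep only states in Sat with some successor in Z. Already a fixed point.
Sat(EG A[error U ¬lock]) = {m1, m2, m4, m5}
|Sat(EG A[error U ¬lock])| = |{m1, m2, m4, m5}| = 4.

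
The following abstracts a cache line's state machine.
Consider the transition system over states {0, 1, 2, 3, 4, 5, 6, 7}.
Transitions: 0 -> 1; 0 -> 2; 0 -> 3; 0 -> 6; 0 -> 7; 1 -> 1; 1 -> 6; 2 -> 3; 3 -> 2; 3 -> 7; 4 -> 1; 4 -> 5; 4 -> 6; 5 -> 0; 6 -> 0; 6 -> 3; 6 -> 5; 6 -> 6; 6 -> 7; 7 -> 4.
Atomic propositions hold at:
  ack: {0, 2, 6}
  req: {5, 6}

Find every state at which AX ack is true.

{5}

Sat(AX ack) = {s : every successor in {0, 2, 6}} = {5}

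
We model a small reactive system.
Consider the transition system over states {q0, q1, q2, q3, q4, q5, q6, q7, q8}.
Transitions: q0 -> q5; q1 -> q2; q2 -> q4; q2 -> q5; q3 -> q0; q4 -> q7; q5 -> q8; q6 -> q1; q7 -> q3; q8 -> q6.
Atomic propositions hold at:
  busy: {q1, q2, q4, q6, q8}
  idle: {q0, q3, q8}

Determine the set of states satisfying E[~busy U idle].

{q0, q3, q5, q7, q8}

Sat(~busy) = {q0, q3, q5, q7}
E[~busy U idle]: least fixpoint, start Z0 = Sat(idle) = {q0, q3, q8}, add states in Sat(~busy) with some successor in Z. Z1 = {q0, q3, q5, q7, q8}; fixed.
Sat(E[~busy U idle]) = {q0, q3, q5, q7, q8}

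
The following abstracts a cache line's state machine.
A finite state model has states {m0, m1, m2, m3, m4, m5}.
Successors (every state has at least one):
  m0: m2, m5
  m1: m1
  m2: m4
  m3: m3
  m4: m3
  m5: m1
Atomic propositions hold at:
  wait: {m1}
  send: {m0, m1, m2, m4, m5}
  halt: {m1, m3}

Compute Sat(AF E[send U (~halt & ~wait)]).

{m0, m2, m4, m5}

Sat(~halt) = {m0, m2, m4, m5}
Sat(~wait) = {m0, m2, m3, m4, m5}
Sat(~halt & ~wait) = {m0, m2, m4, m5}
E[send U (~halt & ~wait)]: least fixpoint, start Z0 = Sat((~halt & ~wait)) = {m0, m2, m4, m5}, add states in Sat(send) with some successor in Z. Already a fixed point.
Sat(E[send U (~halt & ~wait)]) = {m0, m2, m4, m5}
AF E[send U (~halt & ~wait)]: least fixpoint, start Z0 = {m0, m2, m4, m5}, add states with every successor in Z. Already a fixed point.
Sat(AF E[send U (~halt & ~wait)]) = {m0, m2, m4, m5}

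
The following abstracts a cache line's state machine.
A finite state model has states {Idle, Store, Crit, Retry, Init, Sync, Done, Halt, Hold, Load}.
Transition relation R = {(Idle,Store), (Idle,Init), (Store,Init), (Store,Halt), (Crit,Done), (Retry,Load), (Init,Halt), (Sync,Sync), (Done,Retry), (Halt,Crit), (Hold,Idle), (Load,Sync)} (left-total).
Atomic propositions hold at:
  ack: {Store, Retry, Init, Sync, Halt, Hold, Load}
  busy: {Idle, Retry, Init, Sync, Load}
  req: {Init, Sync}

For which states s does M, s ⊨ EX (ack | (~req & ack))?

{Idle, Store, Retry, Init, Sync, Done, Load}

Sat(~req) = {Idle, Store, Crit, Retry, Done, Halt, Hold, Load}
Sat(~req & ack) = {Store, Retry, Halt, Hold, Load}
Sat(ack | (~req & ack)) = {Store, Retry, Init, Sync, Halt, Hold, Load}
Sat(EX (ack | (~req & ack))) = {s : some successor in {Store, Retry, Init, Sync, Halt, Hold, Load}} = {Idle, Store, Retry, Init, Sync, Done, Load}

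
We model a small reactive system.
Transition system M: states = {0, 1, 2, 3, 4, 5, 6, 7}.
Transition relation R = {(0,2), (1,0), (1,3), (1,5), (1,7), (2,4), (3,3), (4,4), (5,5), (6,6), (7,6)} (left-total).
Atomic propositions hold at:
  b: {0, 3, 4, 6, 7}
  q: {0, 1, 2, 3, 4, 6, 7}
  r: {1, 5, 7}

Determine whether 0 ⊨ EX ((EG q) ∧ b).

EG q: greatest fixpoint, start Z0 = {0, 1, 2, 3, 4, 6, 7}, keep only states in Sat with some successor in Z. Already a fixed point.
Sat(EG q) = {0, 1, 2, 3, 4, 6, 7}
Sat((EG q) ∧ b) = {0, 3, 4, 6, 7}
Sat(EX ((EG q) ∧ b)) = {s : some successor in {0, 3, 4, 6, 7}} = {1, 2, 3, 4, 6, 7}
0 ∉ Sat(EX ((EG q) ∧ b)) = {1, 2, 3, 4, 6, 7}, so the formula does not hold at 0.

No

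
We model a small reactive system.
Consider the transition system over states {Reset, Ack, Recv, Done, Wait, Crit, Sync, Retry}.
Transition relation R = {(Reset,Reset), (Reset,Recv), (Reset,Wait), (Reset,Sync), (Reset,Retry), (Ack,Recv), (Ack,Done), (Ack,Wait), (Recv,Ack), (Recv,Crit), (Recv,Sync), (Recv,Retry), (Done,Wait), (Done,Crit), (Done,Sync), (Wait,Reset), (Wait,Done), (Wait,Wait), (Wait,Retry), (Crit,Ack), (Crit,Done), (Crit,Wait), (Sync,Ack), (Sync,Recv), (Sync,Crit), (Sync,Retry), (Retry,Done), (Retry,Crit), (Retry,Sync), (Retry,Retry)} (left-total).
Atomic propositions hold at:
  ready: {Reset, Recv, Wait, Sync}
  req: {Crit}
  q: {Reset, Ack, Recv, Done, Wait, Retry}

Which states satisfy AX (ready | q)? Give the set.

Sat(ready | q) = {Reset, Ack, Recv, Done, Wait, Sync, Retry}
Sat(AX (ready | q)) = {s : every successor in {Reset, Ack, Recv, Done, Wait, Sync, Retry}} = {Reset, Ack, Wait, Crit}

{Reset, Ack, Wait, Crit}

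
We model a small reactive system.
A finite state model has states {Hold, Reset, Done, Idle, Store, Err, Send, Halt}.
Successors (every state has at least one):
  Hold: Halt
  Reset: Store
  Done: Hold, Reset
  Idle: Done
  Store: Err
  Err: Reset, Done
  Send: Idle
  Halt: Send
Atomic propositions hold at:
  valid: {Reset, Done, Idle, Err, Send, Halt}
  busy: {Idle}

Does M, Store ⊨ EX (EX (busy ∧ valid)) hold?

No

Sat(busy ∧ valid) = {Idle}
Sat(EX (busy ∧ valid)) = {s : some successor in {Idle}} = {Send}
Sat(EX (EX (busy ∧ valid))) = {s : some successor in {Send}} = {Halt}
Store ∉ Sat(EX (EX (busy ∧ valid))) = {Halt}, so the formula does not hold at Store.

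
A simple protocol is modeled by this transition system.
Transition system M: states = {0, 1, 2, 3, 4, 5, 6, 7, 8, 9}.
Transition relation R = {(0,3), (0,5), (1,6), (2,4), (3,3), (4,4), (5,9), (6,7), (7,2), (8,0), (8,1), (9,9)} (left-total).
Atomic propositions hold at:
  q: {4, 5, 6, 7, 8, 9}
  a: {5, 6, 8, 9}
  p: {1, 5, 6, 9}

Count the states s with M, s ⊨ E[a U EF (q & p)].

6

Sat(q & p) = {5, 6, 9}
EF (q & p): least fixpoint, start Z0 = {5, 6, 9}, add states with some successor in Z. Z1 = {0, 1, 5, 6, 9}; Z2 = {0, 1, 5, 6, 8, 9}; fixed.
Sat(EF (q & p)) = {0, 1, 5, 6, 8, 9}
E[a U EF (q & p)]: least fixpoint, start Z0 = Sat(EF (q & p)) = {0, 1, 5, 6, 8, 9}, add states in Sat(a) with some successor in Z. Already a fixed point.
Sat(E[a U EF (q & p)]) = {0, 1, 5, 6, 8, 9}
|Sat(E[a U EF (q & p)])| = |{0, 1, 5, 6, 8, 9}| = 6.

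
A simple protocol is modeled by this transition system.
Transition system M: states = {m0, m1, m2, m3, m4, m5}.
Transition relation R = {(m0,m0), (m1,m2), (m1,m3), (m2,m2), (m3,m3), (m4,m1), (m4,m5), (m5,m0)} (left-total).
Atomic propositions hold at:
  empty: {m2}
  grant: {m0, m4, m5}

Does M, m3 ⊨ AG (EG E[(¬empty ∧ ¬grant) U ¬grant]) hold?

Sat(¬empty) = {m0, m1, m3, m4, m5}
Sat(¬grant) = {m1, m2, m3}
Sat(¬empty ∧ ¬grant) = {m1, m3}
E[(¬empty ∧ ¬grant) U ¬grant]: least fixpoint, start Z0 = Sat(¬grant) = {m1, m2, m3}, add states in Sat(¬empty ∧ ¬grant) with some successor in Z. Already a fixed point.
Sat(E[(¬empty ∧ ¬grant) U ¬grant]) = {m1, m2, m3}
EG E[(¬empty ∧ ¬grant) U ¬grant]: greatest fixpoint, start Z0 = {m1, m2, m3}, keep only states in Sat with some successor in Z. Already a fixed point.
Sat(EG E[(¬empty ∧ ¬grant) U ¬grant]) = {m1, m2, m3}
AG (EG E[(¬empty ∧ ¬grant) U ¬grant]): greatest fixpoint, start Z0 = {m1, m2, m3}, keep only states in Sat with every successor in Z. Already a fixed point.
Sat(AG (EG E[(¬empty ∧ ¬grant) U ¬grant])) = {m1, m2, m3}
m3 ∈ Sat(AG (EG E[(¬empty ∧ ¬grant) U ¬grant])) = {m1, m2, m3}, so the formula holds at m3.

Yes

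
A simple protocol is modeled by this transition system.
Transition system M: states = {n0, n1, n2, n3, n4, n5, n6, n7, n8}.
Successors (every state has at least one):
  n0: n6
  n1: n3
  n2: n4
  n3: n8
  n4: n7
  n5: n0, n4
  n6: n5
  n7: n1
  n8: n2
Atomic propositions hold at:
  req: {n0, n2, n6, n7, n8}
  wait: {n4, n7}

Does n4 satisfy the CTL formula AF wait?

Yes

AF wait: least fixpoint, start Z0 = {n4, n7}, add states with every successor in Z. Z1 = {n2, n4, n7}; Z2 = {n2, n4, n7, n8}; Z3 = {n2, n3, n4, n7, n8}; Z4 = {n1, n2, n3, n4, n7, n8}; fixed.
Sat(AF wait) = {n1, n2, n3, n4, n7, n8}
n4 ∈ Sat(AF wait) = {n1, n2, n3, n4, n7, n8}, so the formula holds at n4.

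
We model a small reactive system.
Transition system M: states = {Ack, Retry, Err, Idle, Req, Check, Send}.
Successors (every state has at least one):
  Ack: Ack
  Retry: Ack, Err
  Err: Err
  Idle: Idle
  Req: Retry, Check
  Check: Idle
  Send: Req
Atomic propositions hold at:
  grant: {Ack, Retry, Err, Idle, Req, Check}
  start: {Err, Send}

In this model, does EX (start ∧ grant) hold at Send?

No

Sat(start ∧ grant) = {Err}
Sat(EX (start ∧ grant)) = {s : some successor in {Err}} = {Retry, Err}
Send ∉ Sat(EX (start ∧ grant)) = {Retry, Err}, so the formula does not hold at Send.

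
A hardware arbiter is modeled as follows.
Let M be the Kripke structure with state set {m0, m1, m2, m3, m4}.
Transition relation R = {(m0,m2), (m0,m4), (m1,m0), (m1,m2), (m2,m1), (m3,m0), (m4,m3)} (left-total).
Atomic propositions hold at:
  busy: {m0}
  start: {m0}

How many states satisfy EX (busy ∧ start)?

Sat(busy ∧ start) = {m0}
Sat(EX (busy ∧ start)) = {s : some successor in {m0}} = {m1, m3}
|Sat(EX (busy ∧ start))| = |{m1, m3}| = 2.

2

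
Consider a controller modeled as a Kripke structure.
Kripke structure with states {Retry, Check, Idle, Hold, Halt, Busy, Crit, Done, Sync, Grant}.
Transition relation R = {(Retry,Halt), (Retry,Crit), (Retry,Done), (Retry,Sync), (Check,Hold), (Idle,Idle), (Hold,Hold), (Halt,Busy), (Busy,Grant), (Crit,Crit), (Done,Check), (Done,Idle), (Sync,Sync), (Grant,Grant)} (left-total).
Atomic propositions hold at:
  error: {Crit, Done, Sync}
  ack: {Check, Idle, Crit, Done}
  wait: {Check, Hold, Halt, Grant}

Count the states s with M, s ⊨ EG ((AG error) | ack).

AG error: greatest fixpoint, start Z0 = {Crit, Done, Sync}, keep only states in Sat with every successor in Z. Z1 = {Crit, Sync}; fixed.
Sat(AG error) = {Crit, Sync}
Sat((AG error) | ack) = {Check, Idle, Crit, Done, Sync}
EG ((AG error) | ack): greatest fixpoint, start Z0 = {Check, Idle, Crit, Done, Sync}, keep only states in Sat with some successor in Z. Z1 = {Idle, Crit, Done, Sync}; fixed.
Sat(EG ((AG error) | ack)) = {Idle, Crit, Done, Sync}
|Sat(EG ((AG error) | ack))| = |{Idle, Crit, Done, Sync}| = 4.

4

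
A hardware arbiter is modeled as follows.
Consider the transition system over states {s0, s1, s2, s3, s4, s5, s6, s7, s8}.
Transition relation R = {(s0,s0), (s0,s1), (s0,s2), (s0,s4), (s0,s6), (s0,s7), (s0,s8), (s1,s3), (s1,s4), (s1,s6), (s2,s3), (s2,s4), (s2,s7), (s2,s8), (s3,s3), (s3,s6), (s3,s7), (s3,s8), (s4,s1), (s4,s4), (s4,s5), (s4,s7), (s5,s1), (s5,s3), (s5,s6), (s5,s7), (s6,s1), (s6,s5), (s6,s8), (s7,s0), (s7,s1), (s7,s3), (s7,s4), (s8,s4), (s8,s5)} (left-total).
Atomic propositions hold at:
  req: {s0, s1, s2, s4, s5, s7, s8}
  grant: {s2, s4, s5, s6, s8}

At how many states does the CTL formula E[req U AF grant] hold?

AF grant: least fixpoint, start Z0 = {s2, s4, s5, s6, s8}, add states with every successor in Z. Already a fixed point.
Sat(AF grant) = {s2, s4, s5, s6, s8}
E[req U AF grant]: least fixpoint, start Z0 = Sat(AF grant) = {s2, s4, s5, s6, s8}, add states in Sat(req) with some successor in Z. Z1 = {s0, s1, s2, s4, s5, s6, s7, s8}; fixed.
Sat(E[req U AF grant]) = {s0, s1, s2, s4, s5, s6, s7, s8}
|Sat(E[req U AF grant])| = |{s0, s1, s2, s4, s5, s6, s7, s8}| = 8.

8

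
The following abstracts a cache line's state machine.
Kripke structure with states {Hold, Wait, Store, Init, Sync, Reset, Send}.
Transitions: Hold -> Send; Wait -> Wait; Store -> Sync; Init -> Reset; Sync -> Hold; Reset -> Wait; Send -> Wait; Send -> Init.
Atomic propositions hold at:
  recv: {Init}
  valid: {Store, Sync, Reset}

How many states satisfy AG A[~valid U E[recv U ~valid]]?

Sat(~valid) = {Hold, Wait, Init, Send}
E[recv U ~valid]: least fixpoint, start Z0 = Sat(~valid) = {Hold, Wait, Init, Send}, add states in Sat(recv) with some successor in Z. Already a fixed point.
Sat(E[recv U ~valid]) = {Hold, Wait, Init, Send}
A[~valid U E[recv U ~valid]]: least fixpoint, start Z0 = Sat(E[recv U ~valid]) = {Hold, Wait, Init, Send}, add states in Sat(~valid) with every successor in Z. Already a fixed point.
Sat(A[~valid U E[recv U ~valid]]) = {Hold, Wait, Init, Send}
AG A[~valid U E[recv U ~valid]]: greatest fixpoint, start Z0 = {Hold, Wait, Init, Send}, keep only states in Sat with every successor in Z. Z1 = {Hold, Wait, Send}; Z2 = {Hold, Wait}; Z3 = {Wait}; fixed.
Sat(AG A[~valid U E[recv U ~valid]]) = {Wait}
|Sat(AG A[~valid U E[recv U ~valid]])| = |{Wait}| = 1.

1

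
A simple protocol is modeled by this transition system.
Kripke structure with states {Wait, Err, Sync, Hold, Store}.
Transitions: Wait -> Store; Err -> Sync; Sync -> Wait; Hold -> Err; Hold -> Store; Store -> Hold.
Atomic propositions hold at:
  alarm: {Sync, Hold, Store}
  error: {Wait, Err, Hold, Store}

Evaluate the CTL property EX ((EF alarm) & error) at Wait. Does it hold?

Yes

EF alarm: least fixpoint, start Z0 = {Sync, Hold, Store}, add states with some successor in Z. Z1 = {Wait, Err, Sync, Hold, Store}; fixed.
Sat(EF alarm) = {Wait, Err, Sync, Hold, Store}
Sat((EF alarm) & error) = {Wait, Err, Hold, Store}
Sat(EX ((EF alarm) & error)) = {s : some successor in {Wait, Err, Hold, Store}} = {Wait, Sync, Hold, Store}
Wait ∈ Sat(EX ((EF alarm) & error)) = {Wait, Sync, Hold, Store}, so the formula holds at Wait.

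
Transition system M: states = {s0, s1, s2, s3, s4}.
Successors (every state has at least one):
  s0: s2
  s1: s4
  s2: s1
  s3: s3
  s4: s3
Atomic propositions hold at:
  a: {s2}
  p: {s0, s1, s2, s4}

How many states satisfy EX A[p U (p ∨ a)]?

Sat(p ∨ a) = {s0, s1, s2, s4}
A[p U (p ∨ a)]: least fixpoint, start Z0 = Sat((p ∨ a)) = {s0, s1, s2, s4}, add states in Sat(p) with every successor in Z. Already a fixed point.
Sat(A[p U (p ∨ a)]) = {s0, s1, s2, s4}
Sat(EX A[p U (p ∨ a)]) = {s : some successor in {s0, s1, s2, s4}} = {s0, s1, s2}
|Sat(EX A[p U (p ∨ a)])| = |{s0, s1, s2}| = 3.

3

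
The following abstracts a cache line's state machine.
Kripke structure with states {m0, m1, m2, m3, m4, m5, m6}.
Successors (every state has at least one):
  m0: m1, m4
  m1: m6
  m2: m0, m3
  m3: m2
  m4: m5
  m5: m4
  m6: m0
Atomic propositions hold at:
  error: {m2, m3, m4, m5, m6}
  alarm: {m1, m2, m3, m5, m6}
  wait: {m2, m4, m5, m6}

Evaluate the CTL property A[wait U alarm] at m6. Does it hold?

A[wait U alarm]: least fixpoint, start Z0 = Sat(alarm) = {m1, m2, m3, m5, m6}, add states in Sat(wait) with every successor in Z. Z1 = {m1, m2, m3, m4, m5, m6}; fixed.
Sat(A[wait U alarm]) = {m1, m2, m3, m4, m5, m6}
m6 ∈ Sat(A[wait U alarm]) = {m1, m2, m3, m4, m5, m6}, so the formula holds at m6.

Yes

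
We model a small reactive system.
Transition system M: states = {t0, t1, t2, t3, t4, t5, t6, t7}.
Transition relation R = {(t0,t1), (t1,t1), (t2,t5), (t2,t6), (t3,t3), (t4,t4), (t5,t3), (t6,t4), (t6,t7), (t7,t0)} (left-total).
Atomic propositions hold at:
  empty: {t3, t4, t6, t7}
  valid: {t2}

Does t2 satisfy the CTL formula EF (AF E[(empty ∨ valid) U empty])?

Yes

Sat(empty ∨ valid) = {t2, t3, t4, t6, t7}
E[(empty ∨ valid) U empty]: least fixpoint, start Z0 = Sat(empty) = {t3, t4, t6, t7}, add states in Sat(empty ∨ valid) with some successor in Z. Z1 = {t2, t3, t4, t6, t7}; fixed.
Sat(E[(empty ∨ valid) U empty]) = {t2, t3, t4, t6, t7}
AF E[(empty ∨ valid) U empty]: least fixpoint, start Z0 = {t2, t3, t4, t6, t7}, add states with every successor in Z. Z1 = {t2, t3, t4, t5, t6, t7}; fixed.
Sat(AF E[(empty ∨ valid) U empty]) = {t2, t3, t4, t5, t6, t7}
EF (AF E[(empty ∨ valid) U empty]): least fixpoint, start Z0 = {t2, t3, t4, t5, t6, t7}, add states with some successor in Z. Already a fixed point.
Sat(EF (AF E[(empty ∨ valid) U empty])) = {t2, t3, t4, t5, t6, t7}
t2 ∈ Sat(EF (AF E[(empty ∨ valid) U empty])) = {t2, t3, t4, t5, t6, t7}, so the formula holds at t2.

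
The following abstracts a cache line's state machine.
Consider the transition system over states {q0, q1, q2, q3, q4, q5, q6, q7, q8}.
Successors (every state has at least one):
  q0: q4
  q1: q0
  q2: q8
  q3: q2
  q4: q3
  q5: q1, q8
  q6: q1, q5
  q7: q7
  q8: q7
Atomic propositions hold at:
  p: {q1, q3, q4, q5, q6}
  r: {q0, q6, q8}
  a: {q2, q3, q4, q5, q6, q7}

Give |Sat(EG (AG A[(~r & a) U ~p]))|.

Sat(~r) = {q1, q2, q3, q4, q5, q7}
Sat(~r & a) = {q2, q3, q4, q5, q7}
Sat(~p) = {q0, q2, q7, q8}
A[(~r & a) U ~p]: least fixpoint, start Z0 = Sat(~p) = {q0, q2, q7, q8}, add states in Sat(~r & a) with every successor in Z. Z1 = {q0, q2, q3, q7, q8}; Z2 = {q0, q2, q3, q4, q7, q8}; fixed.
Sat(A[(~r & a) U ~p]) = {q0, q2, q3, q4, q7, q8}
AG A[(~r & a) U ~p]: greatest fixpoint, start Z0 = {q0, q2, q3, q4, q7, q8}, keep only states in Sat with every successor in Z. Already a fixed point.
Sat(AG A[(~r & a) U ~p]) = {q0, q2, q3, q4, q7, q8}
EG (AG A[(~r & a) U ~p]): greatest fixpoint, start Z0 = {q0, q2, q3, q4, q7, q8}, keep only states in Sat with some successor in Z. Already a fixed point.
Sat(EG (AG A[(~r & a) U ~p])) = {q0, q2, q3, q4, q7, q8}
|Sat(EG (AG A[(~r & a) U ~p]))| = |{q0, q2, q3, q4, q7, q8}| = 6.

6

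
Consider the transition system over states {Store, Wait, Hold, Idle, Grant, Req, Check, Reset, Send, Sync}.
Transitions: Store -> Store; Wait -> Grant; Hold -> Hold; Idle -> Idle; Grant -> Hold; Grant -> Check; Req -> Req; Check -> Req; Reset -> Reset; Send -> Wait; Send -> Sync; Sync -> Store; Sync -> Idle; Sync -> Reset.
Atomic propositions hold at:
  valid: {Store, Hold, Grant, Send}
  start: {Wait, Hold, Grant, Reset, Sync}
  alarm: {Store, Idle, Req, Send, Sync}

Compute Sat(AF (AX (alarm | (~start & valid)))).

{Store, Idle, Req, Check}

Sat(~start) = {Store, Idle, Req, Check, Send}
Sat(~start & valid) = {Store, Send}
Sat(alarm | (~start & valid)) = {Store, Idle, Req, Send, Sync}
Sat(AX (alarm | (~start & valid))) = {s : every successor in {Store, Idle, Req, Send, Sync}} = {Store, Idle, Req, Check}
AF (AX (alarm | (~start & valid))): least fixpoint, start Z0 = {Store, Idle, Req, Check}, add states with every successor in Z. Already a fixed point.
Sat(AF (AX (alarm | (~start & valid)))) = {Store, Idle, Req, Check}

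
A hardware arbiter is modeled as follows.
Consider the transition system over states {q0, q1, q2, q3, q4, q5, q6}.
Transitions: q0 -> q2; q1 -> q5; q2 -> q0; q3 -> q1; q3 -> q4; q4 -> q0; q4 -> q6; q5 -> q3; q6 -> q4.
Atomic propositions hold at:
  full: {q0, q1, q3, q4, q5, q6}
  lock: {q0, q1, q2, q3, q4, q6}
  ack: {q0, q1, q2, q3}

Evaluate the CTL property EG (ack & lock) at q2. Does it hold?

Sat(ack & lock) = {q0, q1, q2, q3}
EG (ack & lock): greatest fixpoint, start Z0 = {q0, q1, q2, q3}, keep only states in Sat with some successor in Z. Z1 = {q0, q2, q3}; Z2 = {q0, q2}; fixed.
Sat(EG (ack & lock)) = {q0, q2}
q2 ∈ Sat(EG (ack & lock)) = {q0, q2}, so the formula holds at q2.

Yes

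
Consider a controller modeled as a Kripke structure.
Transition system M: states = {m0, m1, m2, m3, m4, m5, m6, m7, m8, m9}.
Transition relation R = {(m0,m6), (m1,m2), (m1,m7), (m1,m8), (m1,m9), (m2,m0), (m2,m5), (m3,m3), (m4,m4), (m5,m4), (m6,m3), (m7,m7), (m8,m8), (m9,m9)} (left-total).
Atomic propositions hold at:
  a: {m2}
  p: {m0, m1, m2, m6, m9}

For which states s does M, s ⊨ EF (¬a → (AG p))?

{m1, m2, m9}

Sat(¬a) = {m0, m1, m3, m4, m5, m6, m7, m8, m9}
AG p: greatest fixpoint, start Z0 = {m0, m1, m2, m6, m9}, keep only states in Sat with every successor in Z. Z1 = {m0, m9}; Z2 = {m9}; fixed.
Sat(AG p) = {m9}
Sat(¬a → (AG p)) = {m2, m9}
EF (¬a → (AG p)): least fixpoint, start Z0 = {m2, m9}, add states with some successor in Z. Z1 = {m1, m2, m9}; fixed.
Sat(EF (¬a → (AG p))) = {m1, m2, m9}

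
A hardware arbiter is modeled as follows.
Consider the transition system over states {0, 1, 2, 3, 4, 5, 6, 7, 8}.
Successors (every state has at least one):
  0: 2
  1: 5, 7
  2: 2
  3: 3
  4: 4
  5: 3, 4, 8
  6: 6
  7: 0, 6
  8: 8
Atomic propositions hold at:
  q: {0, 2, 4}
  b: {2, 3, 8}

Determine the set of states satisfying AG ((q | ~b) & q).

{0, 2, 4}

Sat(~b) = {0, 1, 4, 5, 6, 7}
Sat(q | ~b) = {0, 1, 2, 4, 5, 6, 7}
Sat((q | ~b) & q) = {0, 2, 4}
AG ((q | ~b) & q): greatest fixpoint, start Z0 = {0, 2, 4}, keep only states in Sat with every successor in Z. Already a fixed point.
Sat(AG ((q | ~b) & q)) = {0, 2, 4}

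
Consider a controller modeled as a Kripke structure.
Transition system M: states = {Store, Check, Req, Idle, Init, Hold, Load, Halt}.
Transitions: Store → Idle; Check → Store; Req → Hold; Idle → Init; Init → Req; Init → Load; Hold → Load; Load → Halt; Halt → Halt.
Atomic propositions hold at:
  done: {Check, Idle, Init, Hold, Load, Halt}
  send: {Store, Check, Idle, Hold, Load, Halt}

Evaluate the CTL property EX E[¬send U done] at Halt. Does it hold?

Sat(¬send) = {Req, Init}
E[¬send U done]: least fixpoint, start Z0 = Sat(done) = {Check, Idle, Init, Hold, Load, Halt}, add states in Sat(¬send) with some successor in Z. Z1 = {Check, Req, Idle, Init, Hold, Load, Halt}; fixed.
Sat(E[¬send U done]) = {Check, Req, Idle, Init, Hold, Load, Halt}
Sat(EX E[¬send U done]) = {s : some successor in {Check, Req, Idle, Init, Hold, Load, Halt}} = {Store, Req, Idle, Init, Hold, Load, Halt}
Halt ∈ Sat(EX E[¬send U done]) = {Store, Req, Idle, Init, Hold, Load, Halt}, so the formula holds at Halt.

Yes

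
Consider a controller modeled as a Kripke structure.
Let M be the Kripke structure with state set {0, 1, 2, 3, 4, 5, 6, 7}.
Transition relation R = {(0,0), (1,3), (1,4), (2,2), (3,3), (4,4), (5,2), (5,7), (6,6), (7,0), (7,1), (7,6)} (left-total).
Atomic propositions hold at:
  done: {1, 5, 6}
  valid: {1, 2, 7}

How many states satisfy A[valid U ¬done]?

Sat(¬done) = {0, 2, 3, 4, 7}
A[valid U ¬done]: least fixpoint, start Z0 = Sat(¬done) = {0, 2, 3, 4, 7}, add states in Sat(valid) with every successor in Z. Z1 = {0, 1, 2, 3, 4, 7}; fixed.
Sat(A[valid U ¬done]) = {0, 1, 2, 3, 4, 7}
|Sat(A[valid U ¬done])| = |{0, 1, 2, 3, 4, 7}| = 6.

6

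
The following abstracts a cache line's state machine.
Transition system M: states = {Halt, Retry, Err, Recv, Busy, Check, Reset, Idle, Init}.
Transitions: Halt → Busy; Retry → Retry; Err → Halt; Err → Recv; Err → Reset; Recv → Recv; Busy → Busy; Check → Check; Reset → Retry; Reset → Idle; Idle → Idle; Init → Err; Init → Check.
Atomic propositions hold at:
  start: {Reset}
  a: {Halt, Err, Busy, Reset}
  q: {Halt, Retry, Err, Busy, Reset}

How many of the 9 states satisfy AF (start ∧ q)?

Sat(start ∧ q) = {Reset}
AF (start ∧ q): least fixpoint, start Z0 = {Reset}, add states with every successor in Z. Already a fixed point.
Sat(AF (start ∧ q)) = {Reset}
|Sat(AF (start ∧ q))| = |{Reset}| = 1.

1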